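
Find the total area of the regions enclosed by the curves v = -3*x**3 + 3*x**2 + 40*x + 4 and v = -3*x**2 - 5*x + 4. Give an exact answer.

863/2

Set the curves equal: -3*x**3 + 3*x**2 + 40*x + 4 = -3*x**2 - 5*x + 4, so -3*x**3 + 6*x**2 + 45*x = 0, which factors as -3*x*(x - 5)*(x + 3) = 0. The curves meet at x = -3, 0, 5.
On [-3, 0], v = -3*x**2 - 5*x + 4 is on top; that piece has area ∫[-3,0] (-(-3*x**3 + 6*x**2 + 45*x)) dx = 351/4.
On [0, 5], v = -3*x**3 + 3*x**2 + 40*x + 4 is on top; that piece has area ∫[0,5] (-3*x**3 + 6*x**2 + 45*x) dx = 1375/4.
Total enclosed area = 351/4 + 1375/4 = 863/2.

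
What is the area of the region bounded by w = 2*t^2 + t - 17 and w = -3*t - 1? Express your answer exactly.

Set the curves equal: 2*t^2 + t - 17 = -3*t - 1, so 2*t^2 + 4*t - 16 = 0, which factors as 2*(t - 2)*(t + 4) = 0. The curves meet at t = -4, 2.
On [-4, 2], w = -3*t - 1 is on top; that piece has area ∫[-4,2] (-(2*t^2 + 4*t - 16)) dt = 72.

72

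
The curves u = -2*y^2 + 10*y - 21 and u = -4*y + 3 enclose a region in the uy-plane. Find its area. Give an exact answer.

1/3

Both boundary curves give u as a function of y, so integrate with respect to y. Setting them equal: -2*y^2 + 14*y - 24 = 0, i.e. -2*(y - 4)*(y - 3) = 0, so they meet at y = 3, 4.
For y in [3, 4], u = -2*y^2 + 10*y - 21 is on the right; area = ∫[3,4] (-2*y^2 + 14*y - 24) dy = 1/3.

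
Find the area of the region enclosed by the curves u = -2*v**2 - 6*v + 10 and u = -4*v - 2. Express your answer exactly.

Both boundary curves give u as a function of v, so integrate with respect to v. Setting them equal: -2*v**2 - 2*v + 12 = 0, i.e. -2*(v - 2)*(v + 3) = 0, so they meet at v = -3, 2.
For v in [-3, 2], u = -2*v**2 - 6*v + 10 is on the right; area = ∫[-3,2] (-2*v**2 - 2*v + 12) dv = 125/3.

125/3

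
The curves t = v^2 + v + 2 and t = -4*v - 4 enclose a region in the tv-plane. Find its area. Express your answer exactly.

Both boundary curves give t as a function of v, so integrate with respect to v. Setting them equal: v^2 + 5*v + 6 = 0, i.e. (v + 2)*(v + 3) = 0, so they meet at v = -3, -2.
For v in [-3, -2], t = v^2 + v + 2 is on the left; area = ∫[-3,-2] (-(v^2 + 5*v + 6)) dv = 1/6.

1/6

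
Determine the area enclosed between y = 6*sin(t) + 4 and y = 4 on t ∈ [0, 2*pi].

The difference (6*sin(t) + 4) - (4) = 6*sin(t) changes sign at t = pi inside [0, 2*pi], so split the integral there.
∫[0,pi] (6*sin(t)) dt = 12.
∫[pi,2*pi] (6*sin(t)) dt = -12; the area of that piece is 12.
Total area = 12 + 12 = 24.

24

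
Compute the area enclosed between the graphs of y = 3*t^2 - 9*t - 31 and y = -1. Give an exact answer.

343/2

Set the curves equal: 3*t^2 - 9*t - 31 = -1, so 3*t^2 - 9*t - 30 = 0, which factors as 3*(t - 5)*(t + 2) = 0. The curves meet at t = -2, 5.
On [-2, 5], y = -1 is on top; that piece has area ∫[-2,5] (-(3*t^2 - 9*t - 30)) dt = 343/2.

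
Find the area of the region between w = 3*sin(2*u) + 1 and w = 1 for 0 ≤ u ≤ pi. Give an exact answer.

6

The difference (3*sin(2*u) + 1) - (1) = 3*sin(2*u) changes sign at u = pi/2 inside [0, pi], so split the integral there.
∫[0,pi/2] (3*sin(2*u)) du = 3.
∫[pi/2,pi] (3*sin(2*u)) du = -3; the area of that piece is 3.
Total area = 3 + 3 = 6.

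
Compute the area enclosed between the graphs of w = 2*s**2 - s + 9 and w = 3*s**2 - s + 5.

Set the curves equal: 2*s**2 - s + 9 = 3*s**2 - s + 5, so -s**2 + 4 = 0, which factors as -(s - 2)*(s + 2) = 0. The curves meet at s = -2, 2.
On [-2, 2], w = 2*s**2 - s + 9 is on top; that piece has area ∫[-2,2] (-s**2 + 4) ds = 32/3.

32/3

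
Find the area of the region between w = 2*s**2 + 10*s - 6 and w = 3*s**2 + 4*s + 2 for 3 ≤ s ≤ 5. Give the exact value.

The difference (2*s**2 + 10*s - 6) - (3*s**2 + 4*s + 2) = -s**2 + 6*s - 8 changes sign at s = 4 inside [3, 5], so split the integral there.
∫[3,4] (-s**2 + 6*s - 8) ds = 2/3.
∫[4,5] (-s**2 + 6*s - 8) ds = -4/3; the area of that piece is 4/3.
Total area = 2/3 + 4/3 = 2.

2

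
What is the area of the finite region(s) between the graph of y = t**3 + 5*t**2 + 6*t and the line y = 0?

The curve meets the t-axis where t**3 + 5*t**2 + 6*t = 0, i.e. t*(t + 2)*(t + 3) = 0, at t = -3, -2, 0.
On [-3, -2] the curve lies above the axis; ∫[-3,-2] (t**3 + 5*t**2 + 6*t) dt = 5/12, giving area 5/12.
On [-2, 0] the curve lies below the axis; ∫[-2,0] (t**3 + 5*t**2 + 6*t) dt = -8/3, giving area 8/3.
Total area = 5/12 + 8/3 = 37/12.

37/12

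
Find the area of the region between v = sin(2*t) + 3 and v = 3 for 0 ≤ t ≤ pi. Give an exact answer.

2

The difference (sin(2*t) + 3) - (3) = sin(2*t) changes sign at t = pi/2 inside [0, pi], so split the integral there.
∫[0,pi/2] (sin(2*t)) dt = 1.
∫[pi/2,pi] (sin(2*t)) dt = -1; the area of that piece is 1.
Total area = 1 + 1 = 2.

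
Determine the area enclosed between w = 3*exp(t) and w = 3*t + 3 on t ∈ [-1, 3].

On [-1, 3], (3*exp(t)) - (3*t + 3) = -3*t + 3*exp(t) - 3 is ≥ 0 throughout, so the area is a single integral of |-3*t + 3*exp(t) - 3|.
∫[-1,3] (-3*t + 3*exp(t) - 3) dt = -24 - 3*exp(-1) + 3*exp(3).

-24 - 3*exp(-1) + 3*exp(3)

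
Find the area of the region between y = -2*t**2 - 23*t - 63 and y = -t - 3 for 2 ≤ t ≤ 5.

On [2, 5], (-2*t**2 - 23*t - 63) - (-t - 3) = -2*t**2 - 22*t - 60 is ≤ 0 throughout, so the area is a single integral of |-2*t**2 - 22*t - 60|.
∫[2,5] (-2*t**2 - 22*t - 60) dt = -489; the area of that piece is 489.

489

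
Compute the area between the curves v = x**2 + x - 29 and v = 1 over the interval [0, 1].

175/6

On [0, 1], (x**2 + x - 29) - (1) = x**2 + x - 30 is ≤ 0 throughout, so the area is a single integral of |x**2 + x - 30|.
∫[0,1] (x**2 + x - 30) dx = -175/6; the area of that piece is 175/6.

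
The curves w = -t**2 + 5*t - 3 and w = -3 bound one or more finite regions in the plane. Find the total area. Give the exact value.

Set the curves equal: -t**2 + 5*t - 3 = -3, so -t**2 + 5*t = 0, which factors as -t*(t - 5) = 0. The curves meet at t = 0, 5.
On [0, 5], w = -t**2 + 5*t - 3 is on top; that piece has area ∫[0,5] (-t**2 + 5*t) dt = 125/6.

125/6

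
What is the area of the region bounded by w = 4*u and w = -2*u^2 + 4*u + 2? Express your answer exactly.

Set the curves equal: 4*u = -2*u^2 + 4*u + 2, so 2*u^2 - 2 = 0, which factors as 2*(u - 1)*(u + 1) = 0. The curves meet at u = -1, 1.
On [-1, 1], w = -2*u^2 + 4*u + 2 is on top; that piece has area ∫[-1,1] (-(2*u^2 - 2)) du = 8/3.

8/3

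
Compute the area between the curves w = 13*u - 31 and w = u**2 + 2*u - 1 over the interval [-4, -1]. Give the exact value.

387/2

On [-4, -1], (13*u - 31) - (u**2 + 2*u - 1) = -u**2 + 11*u - 30 is ≤ 0 throughout, so the area is a single integral of |-u**2 + 11*u - 30|.
∫[-4,-1] (-u**2 + 11*u - 30) du = -387/2; the area of that piece is 387/2.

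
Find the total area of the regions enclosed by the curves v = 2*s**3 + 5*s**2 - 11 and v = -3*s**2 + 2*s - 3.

Set the curves equal: 2*s**3 + 5*s**2 - 11 = -3*s**2 + 2*s - 3, so 2*s**3 + 8*s**2 - 2*s - 8 = 0, which factors as 2*(s - 1)*(s + 1)*(s + 4) = 0. The curves meet at s = -4, -1, 1.
On [-4, -1], v = 2*s**3 + 5*s**2 - 11 is on top; that piece has area ∫[-4,-1] (2*s**3 + 8*s**2 - 2*s - 8) ds = 63/2.
On [-1, 1], v = -3*s**2 + 2*s - 3 is on top; that piece has area ∫[-1,1] (-(2*s**3 + 8*s**2 - 2*s - 8)) ds = 32/3.
Total enclosed area = 63/2 + 32/3 = 253/6.

253/6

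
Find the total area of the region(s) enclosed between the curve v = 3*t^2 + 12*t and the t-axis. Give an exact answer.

32

The curve meets the t-axis where 3*t^2 + 12*t = 0, i.e. 3*t*(t + 4) = 0, at t = -4, 0.
On [-4, 0] the curve lies below the axis; ∫[-4,0] (3*t^2 + 12*t) dt = -32, giving area 32.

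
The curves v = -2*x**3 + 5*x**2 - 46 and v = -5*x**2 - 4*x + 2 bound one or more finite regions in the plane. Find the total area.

443/3

Set the curves equal: -2*x**3 + 5*x**2 - 46 = -5*x**2 - 4*x + 2, so -2*x**3 + 10*x**2 + 4*x - 48 = 0, which factors as -2*(x - 4)*(x - 3)*(x + 2) = 0. The curves meet at x = -2, 3, 4.
On [-2, 3], v = -5*x**2 - 4*x + 2 is on top; that piece has area ∫[-2,3] (-(-2*x**3 + 10*x**2 + 4*x - 48)) dx = 875/6.
On [3, 4], v = -2*x**3 + 5*x**2 - 46 is on top; that piece has area ∫[3,4] (-2*x**3 + 10*x**2 + 4*x - 48) dx = 11/6.
Total enclosed area = 875/6 + 11/6 = 443/3.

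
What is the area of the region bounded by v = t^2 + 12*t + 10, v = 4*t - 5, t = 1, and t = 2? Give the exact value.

88/3

On [1, 2], (t^2 + 12*t + 10) - (4*t - 5) = t^2 + 8*t + 15 is ≥ 0 throughout, so the area is a single integral of |t^2 + 8*t + 15|.
∫[1,2] (t^2 + 8*t + 15) dt = 88/3.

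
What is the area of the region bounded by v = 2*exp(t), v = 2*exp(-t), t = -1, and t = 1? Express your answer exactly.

The difference (2*exp(t)) - (2*exp(-t)) = 2*exp(t) - 2*exp(-t) changes sign at t = 0 inside [-1, 1], so split the integral there.
∫[-1,0] (2*exp(t) - 2*exp(-t)) dt = -2*exp(1) - 2*exp(-1) + 4; the area of that piece is -4 + 2*exp(-1) + 2*exp(1).
∫[0,1] (2*exp(t) - 2*exp(-t)) dt = -4 + 2*exp(-1) + 2*exp(1).
Total area = (-4 + 2*exp(-1) + 2*exp(1)) + (-4 + 2*exp(-1) + 2*exp(1)) = -8 + 4*exp(-1) + 4*exp(1).

-8 + 4*exp(-1) + 4*exp(1)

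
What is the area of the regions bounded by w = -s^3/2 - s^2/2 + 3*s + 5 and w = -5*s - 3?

Set the curves equal: -s^3/2 - s^2/2 + 3*s + 5 = -5*s - 3, so -s^3/2 - s^2/2 + 8*s + 8 = 0, which factors as -(s - 4)*(s + 1)*(s + 4)/2 = 0. The curves meet at s = -4, -1, 4.
On [-4, -1], w = -5*s - 3 is on top; that piece has area ∫[-4,-1] (-(-s^3/2 - s^2/2 + 8*s + 8)) ds = 117/8.
On [-1, 4], w = -s^3/2 - s^2/2 + 3*s + 5 is on top; that piece has area ∫[-1,4] (-s^3/2 - s^2/2 + 8*s + 8) ds = 1375/24.
Total enclosed area = 117/8 + 1375/24 = 863/12.

863/12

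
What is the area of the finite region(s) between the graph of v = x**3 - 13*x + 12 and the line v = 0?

407/4

The curve meets the x-axis where x**3 - 13*x + 12 = 0, i.e. (x - 3)*(x - 1)*(x + 4) = 0, at x = -4, 1, 3.
On [-4, 1] the curve lies above the axis; ∫[-4,1] (x**3 - 13*x + 12) dx = 375/4, giving area 375/4.
On [1, 3] the curve lies below the axis; ∫[1,3] (x**3 - 13*x + 12) dx = -8, giving area 8.
Total area = 375/4 + 8 = 407/4.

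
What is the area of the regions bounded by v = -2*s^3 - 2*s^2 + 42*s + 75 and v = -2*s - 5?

3901/6

Set the curves equal: -2*s^3 - 2*s^2 + 42*s + 75 = -2*s - 5, so -2*s^3 - 2*s^2 + 44*s + 80 = 0, which factors as -2*(s - 5)*(s + 2)*(s + 4) = 0. The curves meet at s = -4, -2, 5.
On [-4, -2], v = -2*s - 5 is on top; that piece has area ∫[-4,-2] (-(-2*s^3 - 2*s^2 + 44*s + 80)) ds = 64/3.
On [-2, 5], v = -2*s^3 - 2*s^2 + 42*s + 75 is on top; that piece has area ∫[-2,5] (-2*s^3 - 2*s^2 + 44*s + 80) ds = 3773/6.
Total enclosed area = 64/3 + 3773/6 = 3901/6.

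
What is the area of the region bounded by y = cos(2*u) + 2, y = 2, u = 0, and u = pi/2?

1

The difference (cos(2*u) + 2) - (2) = cos(2*u) changes sign at u = pi/4 inside [0, pi/2], so split the integral there.
∫[0,pi/4] (cos(2*u)) du = 1/2.
∫[pi/4,pi/2] (cos(2*u)) du = -1/2; the area of that piece is 1/2.
Total area = 1/2 + 1/2 = 1.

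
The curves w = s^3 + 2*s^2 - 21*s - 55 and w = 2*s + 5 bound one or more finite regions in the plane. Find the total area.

Set the curves equal: s^3 + 2*s^2 - 21*s - 55 = 2*s + 5, so s^3 + 2*s^2 - 23*s - 60 = 0, which factors as (s - 5)*(s + 3)*(s + 4) = 0. The curves meet at s = -4, -3, 5.
On [-4, -3], w = s^3 + 2*s^2 - 21*s - 55 is on top; that piece has area ∫[-4,-3] (s^3 + 2*s^2 - 23*s - 60) ds = 17/12.
On [-3, 5], w = 2*s + 5 is on top; that piece has area ∫[-3,5] (-(s^3 + 2*s^2 - 23*s - 60)) ds = 1280/3.
Total enclosed area = 17/12 + 1280/3 = 5137/12.

5137/12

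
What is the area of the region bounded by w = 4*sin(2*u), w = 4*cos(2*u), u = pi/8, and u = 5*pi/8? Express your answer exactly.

On [pi/8, 5*pi/8], (4*sin(2*u)) - (4*cos(2*u)) = 4*sin(2*u) - 4*cos(2*u) is ≥ 0 throughout, so the area is a single integral of |4*sin(2*u) - 4*cos(2*u)|.
∫[pi/8,5*pi/8] (4*sin(2*u) - 4*cos(2*u)) du = 4*sqrt(2).

4*sqrt(2)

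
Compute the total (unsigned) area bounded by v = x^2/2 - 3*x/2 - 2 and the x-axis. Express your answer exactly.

The curve meets the x-axis where x^2/2 - 3*x/2 - 2 = 0, i.e. (x - 4)*(x + 1)/2 = 0, at x = -1, 4.
On [-1, 4] the curve lies below the axis; ∫[-1,4] (x^2/2 - 3*x/2 - 2) dx = -125/12, giving area 125/12.

125/12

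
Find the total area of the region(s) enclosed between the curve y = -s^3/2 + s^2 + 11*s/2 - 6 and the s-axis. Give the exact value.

937/24

The curve meets the s-axis where -s^3/2 + s^2 + 11*s/2 - 6 = 0, i.e. -(s - 4)*(s - 1)*(s + 3)/2 = 0, at s = -3, 1, 4.
On [-3, 1] the curve lies below the axis; ∫[-3,1] (-s^3/2 + s^2 + 11*s/2 - 6) ds = -80/3, giving area 80/3.
On [1, 4] the curve lies above the axis; ∫[1,4] (-s^3/2 + s^2 + 11*s/2 - 6) ds = 99/8, giving area 99/8.
Total area = 80/3 + 99/8 = 937/24.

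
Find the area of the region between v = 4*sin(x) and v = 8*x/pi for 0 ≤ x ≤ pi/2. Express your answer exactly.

On [0, pi/2], (4*sin(x)) - (8*x/pi) = -8*x/pi + 4*sin(x) is ≥ 0 throughout, so the area is a single integral of |-8*x/pi + 4*sin(x)|.
∫[0,pi/2] (-8*x/pi + 4*sin(x)) dx = 4 - pi.

4 - pi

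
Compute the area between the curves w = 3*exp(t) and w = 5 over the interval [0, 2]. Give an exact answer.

The difference (3*exp(t)) - (5) = 3*exp(t) - 5 changes sign at t = log(5/3) inside [0, 2], so split the integral there.
∫[0,log(5/3)] (3*exp(t) - 5) dt = log(243/3125) + 2; the area of that piece is -2 + log(3125/243).
∫[log(5/3),2] (3*exp(t) - 5) dt = -15 - 5*log(3) + 5*log(5) + 3*exp(2).
Total area = (-2 + log(3125/243)) + (-15 - 5*log(3) + 5*log(5) + 3*exp(2)) = -17 - 10*log(3) + 10*log(5) + 3*exp(2).

-17 - 10*log(3) + 10*log(5) + 3*exp(2)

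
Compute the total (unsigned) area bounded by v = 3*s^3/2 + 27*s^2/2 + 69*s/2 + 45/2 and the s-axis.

The curve meets the s-axis where 3*s^3/2 + 27*s^2/2 + 69*s/2 + 45/2 = 0, i.e. 3*(s + 1)*(s + 3)*(s + 5)/2 = 0, at s = -5, -3, -1.
On [-5, -3] the curve lies above the axis; ∫[-5,-3] (3*s^3/2 + 27*s^2/2 + 69*s/2 + 45/2) ds = 6, giving area 6.
On [-3, -1] the curve lies below the axis; ∫[-3,-1] (3*s^3/2 + 27*s^2/2 + 69*s/2 + 45/2) ds = -6, giving area 6.
Total area = 6 + 6 = 12.

12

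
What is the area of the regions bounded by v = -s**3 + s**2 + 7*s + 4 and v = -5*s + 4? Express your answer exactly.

937/12

Set the curves equal: -s**3 + s**2 + 7*s + 4 = -5*s + 4, so -s**3 + s**2 + 12*s = 0, which factors as -s*(s - 4)*(s + 3) = 0. The curves meet at s = -3, 0, 4.
On [-3, 0], v = -5*s + 4 is on top; that piece has area ∫[-3,0] (-(-s**3 + s**2 + 12*s)) ds = 99/4.
On [0, 4], v = -s**3 + s**2 + 7*s + 4 is on top; that piece has area ∫[0,4] (-s**3 + s**2 + 12*s) ds = 160/3.
Total enclosed area = 99/4 + 160/3 = 937/12.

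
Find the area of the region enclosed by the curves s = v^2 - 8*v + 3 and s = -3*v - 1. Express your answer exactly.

9/2

Both boundary curves give s as a function of v, so integrate with respect to v. Setting them equal: v^2 - 5*v + 4 = 0, i.e. (v - 4)*(v - 1) = 0, so they meet at v = 1, 4.
For v in [1, 4], s = v^2 - 8*v + 3 is on the left; area = ∫[1,4] (-(v^2 - 5*v + 4)) dv = 9/2.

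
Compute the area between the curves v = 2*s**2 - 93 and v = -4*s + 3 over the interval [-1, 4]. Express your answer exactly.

On [-1, 4], (2*s**2 - 93) - (-4*s + 3) = 2*s**2 + 4*s - 96 is ≤ 0 throughout, so the area is a single integral of |2*s**2 + 4*s - 96|.
∫[-1,4] (2*s**2 + 4*s - 96) ds = -1220/3; the area of that piece is 1220/3.

1220/3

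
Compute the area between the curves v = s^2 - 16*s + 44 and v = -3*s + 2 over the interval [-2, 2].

On [-2, 2], (s^2 - 16*s + 44) - (-3*s + 2) = s^2 - 13*s + 42 is ≥ 0 throughout, so the area is a single integral of |s^2 - 13*s + 42|.
∫[-2,2] (s^2 - 13*s + 42) ds = 520/3.

520/3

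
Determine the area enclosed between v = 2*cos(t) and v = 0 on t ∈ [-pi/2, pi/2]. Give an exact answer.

On [-pi/2, pi/2], (2*cos(t)) - (0) = 2*cos(t) is ≥ 0 throughout, so the area is a single integral of |2*cos(t)|.
∫[-pi/2,pi/2] (2*cos(t)) dt = 4.

4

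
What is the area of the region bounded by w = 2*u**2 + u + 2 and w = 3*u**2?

Set the curves equal: 2*u**2 + u + 2 = 3*u**2, so -u**2 + u + 2 = 0, which factors as -(u - 2)*(u + 1) = 0. The curves meet at u = -1, 2.
On [-1, 2], w = 2*u**2 + u + 2 is on top; that piece has area ∫[-1,2] (-u**2 + u + 2) du = 9/2.

9/2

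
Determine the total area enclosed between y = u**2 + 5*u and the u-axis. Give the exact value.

125/6

The curve meets the u-axis where u**2 + 5*u = 0, i.e. u*(u + 5) = 0, at u = -5, 0.
On [-5, 0] the curve lies below the axis; ∫[-5,0] (u**2 + 5*u) du = -125/6, giving area 125/6.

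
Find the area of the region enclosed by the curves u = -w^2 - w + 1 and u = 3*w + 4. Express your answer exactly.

4/3

Both boundary curves give u as a function of w, so integrate with respect to w. Setting them equal: -w^2 - 4*w - 3 = 0, i.e. -(w + 1)*(w + 3) = 0, so they meet at w = -3, -1.
For w in [-3, -1], u = -w^2 - w + 1 is on the right; area = ∫[-3,-1] (-w^2 - 4*w - 3) dw = 4/3.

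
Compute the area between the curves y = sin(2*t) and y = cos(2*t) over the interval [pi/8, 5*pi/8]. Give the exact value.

On [pi/8, 5*pi/8], (sin(2*t)) - (cos(2*t)) = sin(2*t) - cos(2*t) is ≥ 0 throughout, so the area is a single integral of |sin(2*t) - cos(2*t)|.
∫[pi/8,5*pi/8] (sin(2*t) - cos(2*t)) dt = sqrt(2).

sqrt(2)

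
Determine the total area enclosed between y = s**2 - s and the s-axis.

1/6

The curve meets the s-axis where s**2 - s = 0, i.e. s*(s - 1) = 0, at s = 0, 1.
On [0, 1] the curve lies below the axis; ∫[0,1] (s**2 - s) ds = -1/6, giving area 1/6.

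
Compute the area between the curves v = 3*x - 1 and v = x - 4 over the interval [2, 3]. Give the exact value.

On [2, 3], (3*x - 1) - (x - 4) = 2*x + 3 is ≥ 0 throughout, so the area is a single integral of |2*x + 3|.
∫[2,3] (2*x + 3) dx = 8.

8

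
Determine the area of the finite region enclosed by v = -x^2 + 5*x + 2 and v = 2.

Set the curves equal: -x^2 + 5*x + 2 = 2, so -x^2 + 5*x = 0, which factors as -x*(x - 5) = 0. The curves meet at x = 0, 5.
On [0, 5], v = -x^2 + 5*x + 2 is on top; that piece has area ∫[0,5] (-x^2 + 5*x) dx = 125/6.

125/6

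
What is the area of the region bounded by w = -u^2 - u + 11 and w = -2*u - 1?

Set the curves equal: -u^2 - u + 11 = -2*u - 1, so -u^2 + u + 12 = 0, which factors as -(u - 4)*(u + 3) = 0. The curves meet at u = -3, 4.
On [-3, 4], w = -u^2 - u + 11 is on top; that piece has area ∫[-3,4] (-u^2 + u + 12) du = 343/6.

343/6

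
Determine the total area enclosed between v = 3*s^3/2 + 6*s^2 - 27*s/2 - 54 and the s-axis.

The curve meets the s-axis where 3*s^3/2 + 6*s^2 - 27*s/2 - 54 = 0, i.e. 3*(s - 3)*(s + 3)*(s + 4)/2 = 0, at s = -4, -3, 3.
On [-4, -3] the curve lies above the axis; ∫[-4,-3] (3*s^3/2 + 6*s^2 - 27*s/2 - 54) ds = 13/8, giving area 13/8.
On [-3, 3] the curve lies below the axis; ∫[-3,3] (3*s^3/2 + 6*s^2 - 27*s/2 - 54) ds = -216, giving area 216.
Total area = 13/8 + 216 = 1741/8.

1741/8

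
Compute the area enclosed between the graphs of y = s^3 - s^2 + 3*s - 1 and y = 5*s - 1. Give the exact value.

Set the curves equal: s^3 - s^2 + 3*s - 1 = 5*s - 1, so s^3 - s^2 - 2*s = 0, which factors as s*(s - 2)*(s + 1) = 0. The curves meet at s = -1, 0, 2.
On [-1, 0], y = s^3 - s^2 + 3*s - 1 is on top; that piece has area ∫[-1,0] (s^3 - s^2 - 2*s) ds = 5/12.
On [0, 2], y = 5*s - 1 is on top; that piece has area ∫[0,2] (-(s^3 - s^2 - 2*s)) ds = 8/3.
Total enclosed area = 5/12 + 8/3 = 37/12.

37/12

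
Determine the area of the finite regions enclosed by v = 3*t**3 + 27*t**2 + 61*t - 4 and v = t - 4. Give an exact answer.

393/4

Set the curves equal: 3*t**3 + 27*t**2 + 61*t - 4 = t - 4, so 3*t**3 + 27*t**2 + 60*t = 0, which factors as 3*t*(t + 4)*(t + 5) = 0. The curves meet at t = -5, -4, 0.
On [-5, -4], v = 3*t**3 + 27*t**2 + 61*t - 4 is on top; that piece has area ∫[-5,-4] (3*t**3 + 27*t**2 + 60*t) dt = 9/4.
On [-4, 0], v = t - 4 is on top; that piece has area ∫[-4,0] (-(3*t**3 + 27*t**2 + 60*t)) dt = 96.
Total enclosed area = 9/4 + 96 = 393/4.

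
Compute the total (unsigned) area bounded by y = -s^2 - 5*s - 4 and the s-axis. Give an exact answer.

The curve meets the s-axis where -s^2 - 5*s - 4 = 0, i.e. -(s + 1)*(s + 4) = 0, at s = -4, -1.
On [-4, -1] the curve lies above the axis; ∫[-4,-1] (-s^2 - 5*s - 4) ds = 9/2, giving area 9/2.

9/2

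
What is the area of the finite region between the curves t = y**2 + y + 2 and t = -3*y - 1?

Both boundary curves give t as a function of y, so integrate with respect to y. Setting them equal: y**2 + 4*y + 3 = 0, i.e. (y + 1)*(y + 3) = 0, so they meet at y = -3, -1.
For y in [-3, -1], t = y**2 + y + 2 is on the left; area = ∫[-3,-1] (-(y**2 + 4*y + 3)) dy = 4/3.

4/3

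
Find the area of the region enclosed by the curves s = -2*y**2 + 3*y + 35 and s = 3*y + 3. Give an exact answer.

Both boundary curves give s as a function of y, so integrate with respect to y. Setting them equal: -2*y**2 + 32 = 0, i.e. -2*(y - 4)*(y + 4) = 0, so they meet at y = -4, 4.
For y in [-4, 4], s = -2*y**2 + 3*y + 35 is on the right; area = ∫[-4,4] (-2*y**2 + 32) dy = 512/3.

512/3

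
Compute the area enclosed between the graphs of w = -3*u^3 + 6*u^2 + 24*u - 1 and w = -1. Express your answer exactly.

148

Set the curves equal: -3*u^3 + 6*u^2 + 24*u - 1 = -1, so -3*u^3 + 6*u^2 + 24*u = 0, which factors as -3*u*(u - 4)*(u + 2) = 0. The curves meet at u = -2, 0, 4.
On [-2, 0], w = -1 is on top; that piece has area ∫[-2,0] (-(-3*u^3 + 6*u^2 + 24*u)) du = 20.
On [0, 4], w = -3*u^3 + 6*u^2 + 24*u - 1 is on top; that piece has area ∫[0,4] (-3*u^3 + 6*u^2 + 24*u) du = 128.
Total enclosed area = 20 + 128 = 148.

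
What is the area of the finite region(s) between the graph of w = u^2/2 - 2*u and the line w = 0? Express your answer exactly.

The curve meets the u-axis where u^2/2 - 2*u = 0, i.e. u*(u - 4)/2 = 0, at u = 0, 4.
On [0, 4] the curve lies below the axis; ∫[0,4] (u^2/2 - 2*u) du = -16/3, giving area 16/3.

16/3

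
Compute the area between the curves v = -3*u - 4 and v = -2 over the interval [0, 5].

95/2

On [0, 5], (-3*u - 4) - (-2) = -3*u - 2 is ≤ 0 throughout, so the area is a single integral of |-3*u - 2|.
∫[0,5] (-3*u - 2) du = -95/2; the area of that piece is 95/2.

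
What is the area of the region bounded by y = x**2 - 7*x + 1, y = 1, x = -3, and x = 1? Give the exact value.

The difference (x**2 - 7*x + 1) - (1) = x**2 - 7*x changes sign at x = 0 inside [-3, 1], so split the integral there.
∫[-3,0] (x**2 - 7*x) dx = 81/2.
∫[0,1] (x**2 - 7*x) dx = -19/6; the area of that piece is 19/6.
Total area = 81/2 + 19/6 = 131/3.

131/3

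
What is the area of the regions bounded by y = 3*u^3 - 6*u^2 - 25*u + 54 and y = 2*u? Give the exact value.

Set the curves equal: 3*u^3 - 6*u^2 - 25*u + 54 = 2*u, so 3*u^3 - 6*u^2 - 27*u + 54 = 0, which factors as 3*(u - 3)*(u - 2)*(u + 3) = 0. The curves meet at u = -3, 2, 3.
On [-3, 2], y = 3*u^3 - 6*u^2 - 25*u + 54 is on top; that piece has area ∫[-3,2] (3*u^3 - 6*u^2 - 27*u + 54) du = 875/4.
On [2, 3], y = 2*u is on top; that piece has area ∫[2,3] (-(3*u^3 - 6*u^2 - 27*u + 54)) du = 11/4.
Total enclosed area = 875/4 + 11/4 = 443/2.

443/2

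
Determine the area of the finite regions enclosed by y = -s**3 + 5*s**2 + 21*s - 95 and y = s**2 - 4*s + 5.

4019/6

Set the curves equal: -s**3 + 5*s**2 + 21*s - 95 = s**2 - 4*s + 5, so -s**3 + 4*s**2 + 25*s - 100 = 0, which factors as -(s - 5)*(s - 4)*(s + 5) = 0. The curves meet at s = -5, 4, 5.
On [-5, 4], y = s**2 - 4*s + 5 is on top; that piece has area ∫[-5,4] (-(-s**3 + 4*s**2 + 25*s - 100)) ds = 2673/4.
On [4, 5], y = -s**3 + 5*s**2 + 21*s - 95 is on top; that piece has area ∫[4,5] (-s**3 + 4*s**2 + 25*s - 100) ds = 19/12.
Total enclosed area = 2673/4 + 19/12 = 4019/6.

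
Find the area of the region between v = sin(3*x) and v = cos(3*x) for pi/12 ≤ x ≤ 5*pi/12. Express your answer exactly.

On [pi/12, 5*pi/12], (sin(3*x)) - (cos(3*x)) = sin(3*x) - cos(3*x) is ≥ 0 throughout, so the area is a single integral of |sin(3*x) - cos(3*x)|.
∫[pi/12,5*pi/12] (sin(3*x) - cos(3*x)) dx = 2*sqrt(2)/3.

2*sqrt(2)/3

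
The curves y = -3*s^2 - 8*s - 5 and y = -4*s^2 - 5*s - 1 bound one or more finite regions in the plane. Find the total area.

Set the curves equal: -3*s^2 - 8*s - 5 = -4*s^2 - 5*s - 1, so s^2 - 3*s - 4 = 0, which factors as (s - 4)*(s + 1) = 0. The curves meet at s = -1, 4.
On [-1, 4], y = -4*s^2 - 5*s - 1 is on top; that piece has area ∫[-1,4] (-(s^2 - 3*s - 4)) ds = 125/6.

125/6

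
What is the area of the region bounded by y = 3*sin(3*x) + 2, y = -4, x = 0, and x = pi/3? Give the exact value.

On [0, pi/3], (3*sin(3*x) + 2) - (-4) = 3*sin(3*x) + 6 is ≥ 0 throughout, so the area is a single integral of |3*sin(3*x) + 6|.
∫[0,pi/3] (3*sin(3*x) + 6) dx = 2 + 2*pi.

2 + 2*pi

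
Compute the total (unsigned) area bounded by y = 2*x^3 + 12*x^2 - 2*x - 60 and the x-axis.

The curve meets the x-axis where 2*x^3 + 12*x^2 - 2*x - 60 = 0, i.e. 2*(x - 2)*(x + 3)*(x + 5) = 0, at x = -5, -3, 2.
On [-5, -3] the curve lies above the axis; ∫[-5,-3] (2*x^3 + 12*x^2 - 2*x - 60) dx = 16, giving area 16.
On [-3, 2] the curve lies below the axis; ∫[-3,2] (2*x^3 + 12*x^2 - 2*x - 60) dx = -375/2, giving area 375/2.
Total area = 16 + 375/2 = 407/2.

407/2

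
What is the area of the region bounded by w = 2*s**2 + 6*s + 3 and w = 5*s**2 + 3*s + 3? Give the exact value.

1/2

Set the curves equal: 2*s**2 + 6*s + 3 = 5*s**2 + 3*s + 3, so -3*s**2 + 3*s = 0, which factors as -3*s*(s - 1) = 0. The curves meet at s = 0, 1.
On [0, 1], w = 2*s**2 + 6*s + 3 is on top; that piece has area ∫[0,1] (-3*s**2 + 3*s) ds = 1/2.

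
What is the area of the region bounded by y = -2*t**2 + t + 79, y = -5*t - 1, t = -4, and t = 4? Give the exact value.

1664/3

On [-4, 4], (-2*t**2 + t + 79) - (-5*t - 1) = -2*t**2 + 6*t + 80 is ≥ 0 throughout, so the area is a single integral of |-2*t**2 + 6*t + 80|.
∫[-4,4] (-2*t**2 + 6*t + 80) dt = 1664/3.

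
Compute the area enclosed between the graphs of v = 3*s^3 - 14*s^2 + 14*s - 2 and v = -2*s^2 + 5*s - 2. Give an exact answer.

Set the curves equal: 3*s^3 - 14*s^2 + 14*s - 2 = -2*s^2 + 5*s - 2, so 3*s^3 - 12*s^2 + 9*s = 0, which factors as 3*s*(s - 3)*(s - 1) = 0. The curves meet at s = 0, 1, 3.
On [0, 1], v = 3*s^3 - 14*s^2 + 14*s - 2 is on top; that piece has area ∫[0,1] (3*s^3 - 12*s^2 + 9*s) ds = 5/4.
On [1, 3], v = -2*s^2 + 5*s - 2 is on top; that piece has area ∫[1,3] (-(3*s^3 - 12*s^2 + 9*s)) ds = 8.
Total enclosed area = 5/4 + 8 = 37/4.

37/4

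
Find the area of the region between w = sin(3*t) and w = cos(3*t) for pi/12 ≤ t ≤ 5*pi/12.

2*sqrt(2)/3

On [pi/12, 5*pi/12], (sin(3*t)) - (cos(3*t)) = sin(3*t) - cos(3*t) is ≥ 0 throughout, so the area is a single integral of |sin(3*t) - cos(3*t)|.
∫[pi/12,5*pi/12] (sin(3*t) - cos(3*t)) dt = 2*sqrt(2)/3.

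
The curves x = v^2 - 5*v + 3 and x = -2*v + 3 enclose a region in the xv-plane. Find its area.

Both boundary curves give x as a function of v, so integrate with respect to v. Setting them equal: v^2 - 3*v = 0, i.e. v*(v - 3) = 0, so they meet at v = 0, 3.
For v in [0, 3], x = v^2 - 5*v + 3 is on the left; area = ∫[0,3] (-(v^2 - 3*v)) dv = 9/2.

9/2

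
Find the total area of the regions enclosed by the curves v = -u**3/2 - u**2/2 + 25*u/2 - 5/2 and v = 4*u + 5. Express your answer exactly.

Set the curves equal: -u**3/2 - u**2/2 + 25*u/2 - 5/2 = 4*u + 5, so -u**3/2 - u**2/2 + 17*u/2 - 15/2 = 0, which factors as -(u - 3)*(u - 1)*(u + 5)/2 = 0. The curves meet at u = -5, 1, 3.
On [-5, 1], v = 4*u + 5 is on top; that piece has area ∫[-5,1] (-(-u**3/2 - u**2/2 + 17*u/2 - 15/2)) du = 90.
On [1, 3], v = -u**3/2 - u**2/2 + 25*u/2 - 5/2 is on top; that piece has area ∫[1,3] (-u**3/2 - u**2/2 + 17*u/2 - 15/2) du = 14/3.
Total enclosed area = 90 + 14/3 = 284/3.

284/3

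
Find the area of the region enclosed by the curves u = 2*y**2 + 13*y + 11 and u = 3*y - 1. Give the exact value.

1/3

Both boundary curves give u as a function of y, so integrate with respect to y. Setting them equal: 2*y**2 + 10*y + 12 = 0, i.e. 2*(y + 2)*(y + 3) = 0, so they meet at y = -3, -2.
For y in [-3, -2], u = 2*y**2 + 13*y + 11 is on the left; area = ∫[-3,-2] (-(2*y**2 + 10*y + 12)) dy = 1/3.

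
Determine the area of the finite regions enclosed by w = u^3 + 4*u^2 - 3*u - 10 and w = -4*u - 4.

71/6

Set the curves equal: u^3 + 4*u^2 - 3*u - 10 = -4*u - 4, so u^3 + 4*u^2 + u - 6 = 0, which factors as (u - 1)*(u + 2)*(u + 3) = 0. The curves meet at u = -3, -2, 1.
On [-3, -2], w = u^3 + 4*u^2 - 3*u - 10 is on top; that piece has area ∫[-3,-2] (u^3 + 4*u^2 + u - 6) du = 7/12.
On [-2, 1], w = -4*u - 4 is on top; that piece has area ∫[-2,1] (-(u^3 + 4*u^2 + u - 6)) du = 45/4.
Total enclosed area = 7/12 + 45/4 = 71/6.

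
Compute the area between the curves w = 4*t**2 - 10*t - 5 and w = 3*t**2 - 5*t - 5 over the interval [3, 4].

On [3, 4], (4*t**2 - 10*t - 5) - (3*t**2 - 5*t - 5) = t**2 - 5*t is ≤ 0 throughout, so the area is a single integral of |t**2 - 5*t|.
∫[3,4] (t**2 - 5*t) dt = -31/6; the area of that piece is 31/6.

31/6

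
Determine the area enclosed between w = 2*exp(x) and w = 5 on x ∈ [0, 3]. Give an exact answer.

The difference (2*exp(x)) - (5) = 2*exp(x) - 5 changes sign at x = log(5/2) inside [0, 3], so split the integral there.
∫[0,log(5/2)] (2*exp(x) - 5) dx = log(32/3125) + 3; the area of that piece is -3 + log(3125/32).
∫[log(5/2),3] (2*exp(x) - 5) dx = -20 - 5*log(2) + 5*log(5) + 2*exp(3).
Total area = (-3 + log(3125/32)) + (-20 - 5*log(2) + 5*log(5) + 2*exp(3)) = -23 - 10*log(2) + 10*log(5) + 2*exp(3).

-23 - 10*log(2) + 10*log(5) + 2*exp(3)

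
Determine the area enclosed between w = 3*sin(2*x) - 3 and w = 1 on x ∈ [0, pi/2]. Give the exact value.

On [0, pi/2], (3*sin(2*x) - 3) - (1) = 3*sin(2*x) - 4 is ≤ 0 throughout, so the area is a single integral of |3*sin(2*x) - 4|.
∫[0,pi/2] (3*sin(2*x) - 4) dx = 3 - 2*pi; the area of that piece is -3 + 2*pi.

-3 + 2*pi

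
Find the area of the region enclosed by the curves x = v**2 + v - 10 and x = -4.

Both boundary curves give x as a function of v, so integrate with respect to v. Setting them equal: v**2 + v - 6 = 0, i.e. (v - 2)*(v + 3) = 0, so they meet at v = -3, 2.
For v in [-3, 2], x = v**2 + v - 10 is on the left; area = ∫[-3,2] (-(v**2 + v - 6)) dv = 125/6.

125/6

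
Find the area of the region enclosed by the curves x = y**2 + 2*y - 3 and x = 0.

Both boundary curves give x as a function of y, so integrate with respect to y. Setting them equal: y**2 + 2*y - 3 = 0, i.e. (y - 1)*(y + 3) = 0, so they meet at y = -3, 1.
For y in [-3, 1], x = y**2 + 2*y - 3 is on the left; area = ∫[-3,1] (-(y**2 + 2*y - 3)) dy = 32/3.

32/3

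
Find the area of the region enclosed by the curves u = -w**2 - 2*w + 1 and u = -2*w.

Both boundary curves give u as a function of w, so integrate with respect to w. Setting them equal: -w**2 + 1 = 0, i.e. -(w - 1)*(w + 1) = 0, so they meet at w = -1, 1.
For w in [-1, 1], u = -w**2 - 2*w + 1 is on the right; area = ∫[-1,1] (-w**2 + 1) dw = 4/3.

4/3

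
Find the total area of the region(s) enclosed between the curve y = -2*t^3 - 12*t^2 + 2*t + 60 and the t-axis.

The curve meets the t-axis where -2*t^3 - 12*t^2 + 2*t + 60 = 0, i.e. -2*(t - 2)*(t + 3)*(t + 5) = 0, at t = -5, -3, 2.
On [-5, -3] the curve lies below the axis; ∫[-5,-3] (-2*t^3 - 12*t^2 + 2*t + 60) dt = -16, giving area 16.
On [-3, 2] the curve lies above the axis; ∫[-3,2] (-2*t^3 - 12*t^2 + 2*t + 60) dt = 375/2, giving area 375/2.
Total area = 16 + 375/2 = 407/2.

407/2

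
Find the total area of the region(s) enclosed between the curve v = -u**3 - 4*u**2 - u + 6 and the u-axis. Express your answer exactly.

71/6

The curve meets the u-axis where -u**3 - 4*u**2 - u + 6 = 0, i.e. -(u - 1)*(u + 2)*(u + 3) = 0, at u = -3, -2, 1.
On [-3, -2] the curve lies below the axis; ∫[-3,-2] (-u**3 - 4*u**2 - u + 6) du = -7/12, giving area 7/12.
On [-2, 1] the curve lies above the axis; ∫[-2,1] (-u**3 - 4*u**2 - u + 6) du = 45/4, giving area 45/4.
Total area = 7/12 + 45/4 = 71/6.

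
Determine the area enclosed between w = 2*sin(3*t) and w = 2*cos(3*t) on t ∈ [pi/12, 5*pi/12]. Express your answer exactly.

On [pi/12, 5*pi/12], (2*sin(3*t)) - (2*cos(3*t)) = 2*sin(3*t) - 2*cos(3*t) is ≥ 0 throughout, so the area is a single integral of |2*sin(3*t) - 2*cos(3*t)|.
∫[pi/12,5*pi/12] (2*sin(3*t) - 2*cos(3*t)) dt = 4*sqrt(2)/3.

4*sqrt(2)/3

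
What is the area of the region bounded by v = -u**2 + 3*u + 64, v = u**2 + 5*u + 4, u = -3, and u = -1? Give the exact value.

On [-3, -1], (-u**2 + 3*u + 64) - (u**2 + 5*u + 4) = -2*u**2 - 2*u + 60 is ≥ 0 throughout, so the area is a single integral of |-2*u**2 - 2*u + 60|.
∫[-3,-1] (-2*u**2 - 2*u + 60) du = 332/3.

332/3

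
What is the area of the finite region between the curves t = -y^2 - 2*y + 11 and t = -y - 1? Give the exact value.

Both boundary curves give t as a function of y, so integrate with respect to y. Setting them equal: -y^2 - y + 12 = 0, i.e. -(y - 3)*(y + 4) = 0, so they meet at y = -4, 3.
For y in [-4, 3], t = -y^2 - 2*y + 11 is on the right; area = ∫[-4,3] (-y^2 - y + 12) dy = 343/6.

343/6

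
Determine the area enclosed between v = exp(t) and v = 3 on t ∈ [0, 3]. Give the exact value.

The difference (exp(t)) - (3) = exp(t) - 3 changes sign at t = log(3) inside [0, 3], so split the integral there.
∫[0,log(3)] (exp(t) - 3) dt = 2 - log(27); the area of that piece is -2 + log(27).
∫[log(3),3] (exp(t) - 3) dt = -12 + 3*log(3) + exp(3).
Total area = (-2 + log(27)) + (-12 + 3*log(3) + exp(3)) = -14 + 6*log(3) + exp(3).

-14 + 6*log(3) + exp(3)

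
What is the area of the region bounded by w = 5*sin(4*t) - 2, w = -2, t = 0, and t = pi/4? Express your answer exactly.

5/2

On [0, pi/4], (5*sin(4*t) - 2) - (-2) = 5*sin(4*t) is ≥ 0 throughout, so the area is a single integral of |5*sin(4*t)|.
∫[0,pi/4] (5*sin(4*t)) dt = 5/2.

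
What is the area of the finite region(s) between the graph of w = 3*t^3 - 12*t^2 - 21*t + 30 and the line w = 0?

937/4

The curve meets the t-axis where 3*t^3 - 12*t^2 - 21*t + 30 = 0, i.e. 3*(t - 5)*(t - 1)*(t + 2) = 0, at t = -2, 1, 5.
On [-2, 1] the curve lies above the axis; ∫[-2,1] (3*t^3 - 12*t^2 - 21*t + 30) dt = 297/4, giving area 297/4.
On [1, 5] the curve lies below the axis; ∫[1,5] (3*t^3 - 12*t^2 - 21*t + 30) dt = -160, giving area 160.
Total area = 297/4 + 160 = 937/4.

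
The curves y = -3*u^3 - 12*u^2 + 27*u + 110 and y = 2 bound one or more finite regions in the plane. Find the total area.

Set the curves equal: -3*u^3 - 12*u^2 + 27*u + 110 = 2, so -3*u^3 - 12*u^2 + 27*u + 108 = 0, which factors as -3*(u - 3)*(u + 3)*(u + 4) = 0. The curves meet at u = -4, -3, 3.
On [-4, -3], y = 2 is on top; that piece has area ∫[-4,-3] (-(-3*u^3 - 12*u^2 + 27*u + 108)) du = 13/4.
On [-3, 3], y = -3*u^3 - 12*u^2 + 27*u + 110 is on top; that piece has area ∫[-3,3] (-3*u^3 - 12*u^2 + 27*u + 108) du = 432.
Total enclosed area = 13/4 + 432 = 1741/4.

1741/4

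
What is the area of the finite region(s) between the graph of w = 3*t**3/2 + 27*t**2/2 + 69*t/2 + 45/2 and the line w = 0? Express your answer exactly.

12

The curve meets the t-axis where 3*t**3/2 + 27*t**2/2 + 69*t/2 + 45/2 = 0, i.e. 3*(t + 1)*(t + 3)*(t + 5)/2 = 0, at t = -5, -3, -1.
On [-5, -3] the curve lies above the axis; ∫[-5,-3] (3*t**3/2 + 27*t**2/2 + 69*t/2 + 45/2) dt = 6, giving area 6.
On [-3, -1] the curve lies below the axis; ∫[-3,-1] (3*t**3/2 + 27*t**2/2 + 69*t/2 + 45/2) dt = -6, giving area 6.
Total area = 6 + 6 = 12.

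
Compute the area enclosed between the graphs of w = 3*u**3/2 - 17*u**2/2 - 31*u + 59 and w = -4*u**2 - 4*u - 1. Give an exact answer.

Set the curves equal: 3*u**3/2 - 17*u**2/2 - 31*u + 59 = -4*u**2 - 4*u - 1, so 3*u**3/2 - 9*u**2/2 - 27*u + 60 = 0, which factors as 3*(u - 5)*(u - 2)*(u + 4)/2 = 0. The curves meet at u = -4, 2, 5.
On [-4, 2], w = 3*u**3/2 - 17*u**2/2 - 31*u + 59 is on top; that piece has area ∫[-4,2] (3*u**3/2 - 9*u**2/2 - 27*u + 60) du = 324.
On [2, 5], w = -4*u**2 - 4*u - 1 is on top; that piece has area ∫[2,5] (-(3*u**3/2 - 9*u**2/2 - 27*u + 60)) du = 405/8.
Total enclosed area = 324 + 405/8 = 2997/8.

2997/8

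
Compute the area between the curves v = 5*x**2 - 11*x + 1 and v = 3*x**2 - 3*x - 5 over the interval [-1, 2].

The difference (5*x**2 - 11*x + 1) - (3*x**2 - 3*x - 5) = 2*x**2 - 8*x + 6 changes sign at x = 1 inside [-1, 2], so split the integral there.
∫[-1,1] (2*x**2 - 8*x + 6) dx = 40/3.
∫[1,2] (2*x**2 - 8*x + 6) dx = -4/3; the area of that piece is 4/3.
Total area = 40/3 + 4/3 = 44/3.

44/3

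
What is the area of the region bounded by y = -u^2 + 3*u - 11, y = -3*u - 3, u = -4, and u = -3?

124/3

On [-4, -3], (-u^2 + 3*u - 11) - (-3*u - 3) = -u^2 + 6*u - 8 is ≤ 0 throughout, so the area is a single integral of |-u^2 + 6*u - 8|.
∫[-4,-3] (-u^2 + 6*u - 8) du = -124/3; the area of that piece is 124/3.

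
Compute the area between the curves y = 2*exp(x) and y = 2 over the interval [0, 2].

On [0, 2], (2*exp(x)) - (2) = 2*exp(x) - 2 is ≥ 0 throughout, so the area is a single integral of |2*exp(x) - 2|.
∫[0,2] (2*exp(x) - 2) dx = -6 + 2*exp(2).

-6 + 2*exp(2)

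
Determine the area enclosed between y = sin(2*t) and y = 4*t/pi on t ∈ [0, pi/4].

On [0, pi/4], (sin(2*t)) - (4*t/pi) = -4*t/pi + sin(2*t) is ≥ 0 throughout, so the area is a single integral of |-4*t/pi + sin(2*t)|.
∫[0,pi/4] (-4*t/pi + sin(2*t)) dt = 1/2 - pi/8.

1/2 - pi/8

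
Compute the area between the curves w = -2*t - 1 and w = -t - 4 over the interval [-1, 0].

7/2

On [-1, 0], (-2*t - 1) - (-t - 4) = -t + 3 is ≥ 0 throughout, so the area is a single integral of |-t + 3|.
∫[-1,0] (-t + 3) dt = 7/2.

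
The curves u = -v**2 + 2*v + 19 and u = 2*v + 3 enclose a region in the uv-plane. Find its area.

256/3

Both boundary curves give u as a function of v, so integrate with respect to v. Setting them equal: -v**2 + 16 = 0, i.e. -(v - 4)*(v + 4) = 0, so they meet at v = -4, 4.
For v in [-4, 4], u = -v**2 + 2*v + 19 is on the right; area = ∫[-4,4] (-v**2 + 16) dv = 256/3.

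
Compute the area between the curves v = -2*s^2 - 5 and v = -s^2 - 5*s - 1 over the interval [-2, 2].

The difference (-2*s^2 - 5) - (-s^2 - 5*s - 1) = -s^2 + 5*s - 4 changes sign at s = 1 inside [-2, 2], so split the integral there.
∫[-2,1] (-s^2 + 5*s - 4) ds = -45/2; the area of that piece is 45/2.
∫[1,2] (-s^2 + 5*s - 4) ds = 7/6.
Total area = 45/2 + 7/6 = 71/3.

71/3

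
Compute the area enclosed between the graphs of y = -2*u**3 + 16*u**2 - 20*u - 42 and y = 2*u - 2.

443/3

Set the curves equal: -2*u**3 + 16*u**2 - 20*u - 42 = 2*u - 2, so -2*u**3 + 16*u**2 - 22*u - 40 = 0, which factors as -2*(u - 5)*(u - 4)*(u + 1) = 0. The curves meet at u = -1, 4, 5.
On [-1, 4], y = 2*u - 2 is on top; that piece has area ∫[-1,4] (-(-2*u**3 + 16*u**2 - 22*u - 40)) du = 875/6.
On [4, 5], y = -2*u**3 + 16*u**2 - 20*u - 42 is on top; that piece has area ∫[4,5] (-2*u**3 + 16*u**2 - 22*u - 40) du = 11/6.
Total enclosed area = 875/6 + 11/6 = 443/3.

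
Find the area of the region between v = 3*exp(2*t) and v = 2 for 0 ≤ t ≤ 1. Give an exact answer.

-7/2 + 3*exp(2)/2

On [0, 1], (3*exp(2*t)) - (2) = 3*exp(2*t) - 2 is ≥ 0 throughout, so the area is a single integral of |3*exp(2*t) - 2|.
∫[0,1] (3*exp(2*t) - 2) dt = -7/2 + 3*exp(2)/2.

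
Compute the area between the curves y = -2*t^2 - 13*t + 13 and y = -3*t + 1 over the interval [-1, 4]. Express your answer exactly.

311/3

The difference (-2*t^2 - 13*t + 13) - (-3*t + 1) = -2*t^2 - 10*t + 12 changes sign at t = 1 inside [-1, 4], so split the integral there.
∫[-1,1] (-2*t^2 - 10*t + 12) dt = 68/3.
∫[1,4] (-2*t^2 - 10*t + 12) dt = -81; the area of that piece is 81.
Total area = 68/3 + 81 = 311/3.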